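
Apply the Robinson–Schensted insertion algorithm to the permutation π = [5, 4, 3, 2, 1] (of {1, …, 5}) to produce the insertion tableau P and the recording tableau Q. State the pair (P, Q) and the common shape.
P = [1] / [2] / [3] / [4] / [5];  Q = [1] / [2] / [3] / [4] / [5];  common shape = (1, 1, 1, 1, 1)

Row-insert the values π_1, π_2, … into P one at a time, bumping the leftmost entry strictly greater than the inserted value down to the next row. The recording tableau Q records, in position (i, j), the step at which that cell was added to P.
  Insert 5 (step 1): P = [5];  Q = [1]
  Insert 4 (step 2): P = [4] / [5];  Q = [1] / [2]
  Insert 3 (step 3): P = [3] / [4] / [5];  Q = [1] / [2] / [3]
  Insert 2 (step 4): P = [2] / [3] / [4] / [5];  Q = [1] / [2] / [3] / [4]
  Insert 1 (step 5): P = [1] / [2] / [3] / [4] / [5];  Q = [1] / [2] / [3] / [4] / [5]
Final shape: (1, 1, 1, 1, 1).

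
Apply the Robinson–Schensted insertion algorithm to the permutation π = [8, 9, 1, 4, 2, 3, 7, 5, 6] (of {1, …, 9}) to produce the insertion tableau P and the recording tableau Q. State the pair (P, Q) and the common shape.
P = [1, 2, 3, 5, 6] / [4, 7] / [8, 9];  Q = [1, 2, 6, 7, 9] / [3, 4] / [5, 8];  common shape = (5, 2, 2)

Row-insert the values π_1, π_2, … into P one at a time, bumping the leftmost entry strictly greater than the inserted value down to the next row. The recording tableau Q records, in position (i, j), the step at which that cell was added to P.
  Insert 8 (step 1): P = [8];  Q = [1]
  Insert 9 (step 2): P = [8, 9];  Q = [1, 2]
  Insert 1 (step 3): P = [1, 9] / [8];  Q = [1, 2] / [3]
  Insert 4 (step 4): P = [1, 4] / [8, 9];  Q = [1, 2] / [3, 4]
  Insert 2 (step 5): P = [1, 2] / [4, 9] / [8];  Q = [1, 2] / [3, 4] / [5]
  Insert 3 (step 6): P = [1, 2, 3] / [4, 9] / [8];  Q = [1, 2, 6] / [3, 4] / [5]
  Insert 7 (step 7): P = [1, 2, 3, 7] / [4, 9] / [8];  Q = [1, 2, 6, 7] / [3, 4] / [5]
  Insert 5 (step 8): P = [1, 2, 3, 5] / [4, 7] / [8, 9];  Q = [1, 2, 6, 7] / [3, 4] / [5, 8]
  Insert 6 (step 9): P = [1, 2, 3, 5, 6] / [4, 7] / [8, 9];  Q = [1, 2, 6, 7, 9] / [3, 4] / [5, 8]
Final shape: (5, 2, 2).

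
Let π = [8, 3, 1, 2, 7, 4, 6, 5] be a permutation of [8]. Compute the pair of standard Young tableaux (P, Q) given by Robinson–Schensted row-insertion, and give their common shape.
P = [1, 2, 4, 5] / [3, 6] / [7] / [8];  Q = [1, 4, 5, 7] / [2, 6] / [3] / [8];  common shape = (4, 2, 1, 1)

Row-insert the values π_1, π_2, … into P one at a time, bumping the leftmost entry strictly greater than the inserted value down to the next row. The recording tableau Q records, in position (i, j), the step at which that cell was added to P.
  Insert 8 (step 1): P = [8];  Q = [1]
  Insert 3 (step 2): P = [3] / [8];  Q = [1] / [2]
  Insert 1 (step 3): P = [1] / [3] / [8];  Q = [1] / [2] / [3]
  Insert 2 (step 4): P = [1, 2] / [3] / [8];  Q = [1, 4] / [2] / [3]
  Insert 7 (step 5): P = [1, 2, 7] / [3] / [8];  Q = [1, 4, 5] / [2] / [3]
  Insert 4 (step 6): P = [1, 2, 4] / [3, 7] / [8];  Q = [1, 4, 5] / [2, 6] / [3]
  Insert 6 (step 7): P = [1, 2, 4, 6] / [3, 7] / [8];  Q = [1, 4, 5, 7] / [2, 6] / [3]
  Insert 5 (step 8): P = [1, 2, 4, 5] / [3, 6] / [7] / [8];  Q = [1, 4, 5, 7] / [2, 6] / [3] / [8]
Final shape: (4, 2, 1, 1).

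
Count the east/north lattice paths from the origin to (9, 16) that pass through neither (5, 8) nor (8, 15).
Number of paths = 734162

Inclusion–exclusion. Total paths: C(25, 9) = 2042975. Through P₁: C(13, 5)·C(12, 4) = 637065. Through P₂: C(23, 8)·C(2, 1) = 980628. Since P₁ is strictly southwest of P₂, a monotone path through both must visit P₁ then P₂; paths through both = C(13, 5)·C(10, 3)·C(2, 1) = 308880. Avoid both = 2042975 − 637065 − 980628 + 308880 = 734162.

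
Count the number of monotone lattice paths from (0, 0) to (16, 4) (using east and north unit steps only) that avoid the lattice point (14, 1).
Number of paths = 4695

Total paths from (0, 0) to (16, 4): C(20, 16) = 4845. Paths through (14, 1): (paths (0, 0) → (14, 1)) × (paths (14, 1) → (16, 4)) = C(15, 14) · C(5, 2) = 15 · 10 = 150. Avoidance count = 4845 − 150 = 4695.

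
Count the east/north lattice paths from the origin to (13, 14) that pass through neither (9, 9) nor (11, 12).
Number of paths = 8736912

Inclusion–exclusion. Total paths: C(27, 13) = 20058300. Through P₁: C(18, 9)·C(9, 4) = 6126120. Through P₂: C(23, 11)·C(4, 2) = 8112468. Since P₁ is strictly southwest of P₂, a monotone path through both must visit P₁ then P₂; paths through both = C(18, 9)·C(5, 2)·C(4, 2) = 2917200. Avoid both = 20058300 − 6126120 − 8112468 + 2917200 = 8736912.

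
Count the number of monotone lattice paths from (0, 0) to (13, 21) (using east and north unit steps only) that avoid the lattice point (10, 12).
Number of paths = 785721640

Total paths from (0, 0) to (13, 21): C(34, 13) = 927983760. Paths through (10, 12): (paths (0, 0) → (10, 12)) × (paths (10, 12) → (13, 21)) = C(22, 10) · C(12, 3) = 646646 · 220 = 142262120. Avoidance count = 927983760 − 142262120 = 785721640.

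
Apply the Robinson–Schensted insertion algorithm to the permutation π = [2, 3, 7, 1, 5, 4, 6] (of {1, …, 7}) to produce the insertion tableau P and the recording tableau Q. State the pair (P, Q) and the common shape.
P = [1, 3, 4, 6] / [2, 5] / [7];  Q = [1, 2, 3, 7] / [4, 5] / [6];  common shape = (4, 2, 1)

Row-insert the values π_1, π_2, … into P one at a time, bumping the leftmost entry strictly greater than the inserted value down to the next row. The recording tableau Q records, in position (i, j), the step at which that cell was added to P.
  Insert 2 (step 1): P = [2];  Q = [1]
  Insert 3 (step 2): P = [2, 3];  Q = [1, 2]
  Insert 7 (step 3): P = [2, 3, 7];  Q = [1, 2, 3]
  Insert 1 (step 4): P = [1, 3, 7] / [2];  Q = [1, 2, 3] / [4]
  Insert 5 (step 5): P = [1, 3, 5] / [2, 7];  Q = [1, 2, 3] / [4, 5]
  Insert 4 (step 6): P = [1, 3, 4] / [2, 5] / [7];  Q = [1, 2, 3] / [4, 5] / [6]
  Insert 6 (step 7): P = [1, 3, 4, 6] / [2, 5] / [7];  Q = [1, 2, 3, 7] / [4, 5] / [6]
Final shape: (4, 2, 1).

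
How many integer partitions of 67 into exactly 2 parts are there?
p(67, 2 parts) = 33

Partitions of n into exactly k parts are in bijection with partitions of n − k into at most k parts (subtract 1 from each part). So p(67, exactly 2) = p(65, parts ≤ 2). Computing via the recurrence p(m, j) = p(m, j−1) + p(m−j, j) gives 33.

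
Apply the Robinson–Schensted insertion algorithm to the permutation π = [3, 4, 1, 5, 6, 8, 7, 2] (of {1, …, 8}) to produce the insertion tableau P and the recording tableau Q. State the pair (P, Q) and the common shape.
P = [1, 2, 5, 6, 7] / [3, 4] / [8];  Q = [1, 2, 4, 5, 6] / [3, 7] / [8];  common shape = (5, 2, 1)

Row-insert the values π_1, π_2, … into P one at a time, bumping the leftmost entry strictly greater than the inserted value down to the next row. The recording tableau Q records, in position (i, j), the step at which that cell was added to P.
  Insert 3 (step 1): P = [3];  Q = [1]
  Insert 4 (step 2): P = [3, 4];  Q = [1, 2]
  Insert 1 (step 3): P = [1, 4] / [3];  Q = [1, 2] / [3]
  Insert 5 (step 4): P = [1, 4, 5] / [3];  Q = [1, 2, 4] / [3]
  Insert 6 (step 5): P = [1, 4, 5, 6] / [3];  Q = [1, 2, 4, 5] / [3]
  Insert 8 (step 6): P = [1, 4, 5, 6, 8] / [3];  Q = [1, 2, 4, 5, 6] / [3]
  Insert 7 (step 7): P = [1, 4, 5, 6, 7] / [3, 8];  Q = [1, 2, 4, 5, 6] / [3, 7]
  Insert 2 (step 8): P = [1, 2, 5, 6, 7] / [3, 4] / [8];  Q = [1, 2, 4, 5, 6] / [3, 7] / [8]
Final shape: (5, 2, 1).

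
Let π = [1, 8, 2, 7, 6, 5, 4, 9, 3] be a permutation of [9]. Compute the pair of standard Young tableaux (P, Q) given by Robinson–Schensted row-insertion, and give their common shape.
P = [1, 2, 3, 9] / [4] / [5] / [6] / [7] / [8];  Q = [1, 2, 4, 8] / [3] / [5] / [6] / [7] / [9];  common shape = (4, 1, 1, 1, 1, 1)

Row-insert the values π_1, π_2, … into P one at a time, bumping the leftmost entry strictly greater than the inserted value down to the next row. The recording tableau Q records, in position (i, j), the step at which that cell was added to P.
  Insert 1 (step 1): P = [1];  Q = [1]
  Insert 8 (step 2): P = [1, 8];  Q = [1, 2]
  Insert 2 (step 3): P = [1, 2] / [8];  Q = [1, 2] / [3]
  Insert 7 (step 4): P = [1, 2, 7] / [8];  Q = [1, 2, 4] / [3]
  Insert 6 (step 5): P = [1, 2, 6] / [7] / [8];  Q = [1, 2, 4] / [3] / [5]
  Insert 5 (step 6): P = [1, 2, 5] / [6] / [7] / [8];  Q = [1, 2, 4] / [3] / [5] / [6]
  Insert 4 (step 7): P = [1, 2, 4] / [5] / [6] / [7] / [8];  Q = [1, 2, 4] / [3] / [5] / [6] / [7]
  Insert 9 (step 8): P = [1, 2, 4, 9] / [5] / [6] / [7] / [8];  Q = [1, 2, 4, 8] / [3] / [5] / [6] / [7]
  Insert 3 (step 9): P = [1, 2, 3, 9] / [4] / [5] / [6] / [7] / [8];  Q = [1, 2, 4, 8] / [3] / [5] / [6] / [7] / [9]
Final shape: (4, 1, 1, 1, 1, 1).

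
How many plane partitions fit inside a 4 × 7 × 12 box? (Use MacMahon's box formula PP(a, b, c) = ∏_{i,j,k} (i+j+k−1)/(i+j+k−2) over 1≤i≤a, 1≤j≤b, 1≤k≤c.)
PP(4, 7, 12) = 2241344526426720

Evaluate the triple product over i = 1..4, j = 1..7, k = 1..12. The factors are (2/1) · (3/2) · (4/3) · (5/4) · (6/5) · (7/6) · (8/7) · (9/8) · … (336 factors total). The numerators and denominators telescope so the product is an integer; carrying out the multiplication exactly gives PP(4, 7, 12) = 2241344526426720.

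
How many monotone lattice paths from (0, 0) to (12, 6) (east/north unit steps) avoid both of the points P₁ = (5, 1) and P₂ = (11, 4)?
Number of paths = 11229

Inclusion–exclusion. Total paths: C(18, 12) = 18564. Through P₁: C(6, 5)·C(12, 7) = 4752. Through P₂: C(15, 11)·C(3, 1) = 4095. Since P₁ is strictly southwest of P₂, a monotone path through both must visit P₁ then P₂; paths through both = C(6, 5)·C(9, 6)·C(3, 1) = 1512. Avoid both = 18564 − 4752 − 4095 + 1512 = 11229.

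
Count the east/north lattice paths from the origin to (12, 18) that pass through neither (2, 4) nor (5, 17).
Number of paths = 56930913

Inclusion–exclusion. Total paths: C(30, 12) = 86493225. Through P₁: C(6, 2)·C(24, 10) = 29418840. Through P₂: C(22, 5)·C(8, 7) = 210672. Since P₁ is strictly southwest of P₂, a monotone path through both must visit P₁ then P₂; paths through both = C(6, 2)·C(16, 3)·C(8, 7) = 67200. Avoid both = 86493225 − 29418840 − 210672 + 67200 = 56930913.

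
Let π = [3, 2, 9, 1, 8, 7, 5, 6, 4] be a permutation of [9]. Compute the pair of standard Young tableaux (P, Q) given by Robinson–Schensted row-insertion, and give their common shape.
P = [1, 4, 6] / [2, 5] / [3, 7] / [8] / [9];  Q = [1, 3, 8] / [2, 5] / [4, 6] / [7] / [9];  common shape = (3, 2, 2, 1, 1)

Row-insert the values π_1, π_2, … into P one at a time, bumping the leftmost entry strictly greater than the inserted value down to the next row. The recording tableau Q records, in position (i, j), the step at which that cell was added to P.
  Insert 3 (step 1): P = [3];  Q = [1]
  Insert 2 (step 2): P = [2] / [3];  Q = [1] / [2]
  Insert 9 (step 3): P = [2, 9] / [3];  Q = [1, 3] / [2]
  Insert 1 (step 4): P = [1, 9] / [2] / [3];  Q = [1, 3] / [2] / [4]
  Insert 8 (step 5): P = [1, 8] / [2, 9] / [3];  Q = [1, 3] / [2, 5] / [4]
  Insert 7 (step 6): P = [1, 7] / [2, 8] / [3, 9];  Q = [1, 3] / [2, 5] / [4, 6]
  Insert 5 (step 7): P = [1, 5] / [2, 7] / [3, 8] / [9];  Q = [1, 3] / [2, 5] / [4, 6] / [7]
  Insert 6 (step 8): P = [1, 5, 6] / [2, 7] / [3, 8] / [9];  Q = [1, 3, 8] / [2, 5] / [4, 6] / [7]
  Insert 4 (step 9): P = [1, 4, 6] / [2, 5] / [3, 7] / [8] / [9];  Q = [1, 3, 8] / [2, 5] / [4, 6] / [7] / [9]
Final shape: (3, 2, 2, 1, 1).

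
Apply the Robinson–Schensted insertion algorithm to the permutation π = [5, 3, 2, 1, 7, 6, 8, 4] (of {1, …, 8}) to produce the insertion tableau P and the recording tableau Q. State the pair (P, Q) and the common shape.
P = [1, 4, 8] / [2, 6] / [3, 7] / [5];  Q = [1, 5, 7] / [2, 6] / [3, 8] / [4];  common shape = (3, 2, 2, 1)

Row-insert the values π_1, π_2, … into P one at a time, bumping the leftmost entry strictly greater than the inserted value down to the next row. The recording tableau Q records, in position (i, j), the step at which that cell was added to P.
  Insert 5 (step 1): P = [5];  Q = [1]
  Insert 3 (step 2): P = [3] / [5];  Q = [1] / [2]
  Insert 2 (step 3): P = [2] / [3] / [5];  Q = [1] / [2] / [3]
  Insert 1 (step 4): P = [1] / [2] / [3] / [5];  Q = [1] / [2] / [3] / [4]
  Insert 7 (step 5): P = [1, 7] / [2] / [3] / [5];  Q = [1, 5] / [2] / [3] / [4]
  Insert 6 (step 6): P = [1, 6] / [2, 7] / [3] / [5];  Q = [1, 5] / [2, 6] / [3] / [4]
  Insert 8 (step 7): P = [1, 6, 8] / [2, 7] / [3] / [5];  Q = [1, 5, 7] / [2, 6] / [3] / [4]
  Insert 4 (step 8): P = [1, 4, 8] / [2, 6] / [3, 7] / [5];  Q = [1, 5, 7] / [2, 6] / [3, 8] / [4]
Final shape: (3, 2, 2, 1).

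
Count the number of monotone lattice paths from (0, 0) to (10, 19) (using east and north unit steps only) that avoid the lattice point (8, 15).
Number of paths = 12675300

Total paths from (0, 0) to (10, 19): C(29, 10) = 20030010. Paths through (8, 15): (paths (0, 0) → (8, 15)) × (paths (8, 15) → (10, 19)) = C(23, 8) · C(6, 2) = 490314 · 15 = 7354710. Avoidance count = 20030010 − 7354710 = 12675300.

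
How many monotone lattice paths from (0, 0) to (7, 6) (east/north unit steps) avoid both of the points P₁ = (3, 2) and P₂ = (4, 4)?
Number of paths = 616

Inclusion–exclusion. Total paths: C(13, 7) = 1716. Through P₁: C(5, 3)·C(8, 4) = 700. Through P₂: C(8, 4)·C(5, 3) = 700. Since P₁ is strictly southwest of P₂, a monotone path through both must visit P₁ then P₂; paths through both = C(5, 3)·C(3, 1)·C(5, 3) = 300. Avoid both = 1716 − 700 − 700 + 300 = 616.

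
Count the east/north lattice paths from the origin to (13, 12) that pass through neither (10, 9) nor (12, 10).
Number of paths = 2244204

Inclusion–exclusion. Total paths: C(25, 13) = 5200300. Through P₁: C(19, 10)·C(6, 3) = 1847560. Through P₂: C(22, 12)·C(3, 1) = 1939938. Since P₁ is strictly southwest of P₂, a monotone path through both must visit P₁ then P₂; paths through both = C(19, 10)·C(3, 2)·C(3, 1) = 831402. Avoid both = 5200300 − 1847560 − 1939938 + 831402 = 2244204.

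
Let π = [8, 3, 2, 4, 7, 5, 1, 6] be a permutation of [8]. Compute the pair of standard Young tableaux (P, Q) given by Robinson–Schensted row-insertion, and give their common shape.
P = [1, 4, 5, 6] / [2, 7] / [3] / [8];  Q = [1, 4, 5, 8] / [2, 6] / [3] / [7];  common shape = (4, 2, 1, 1)

Row-insert the values π_1, π_2, … into P one at a time, bumping the leftmost entry strictly greater than the inserted value down to the next row. The recording tableau Q records, in position (i, j), the step at which that cell was added to P.
  Insert 8 (step 1): P = [8];  Q = [1]
  Insert 3 (step 2): P = [3] / [8];  Q = [1] / [2]
  Insert 2 (step 3): P = [2] / [3] / [8];  Q = [1] / [2] / [3]
  Insert 4 (step 4): P = [2, 4] / [3] / [8];  Q = [1, 4] / [2] / [3]
  Insert 7 (step 5): P = [2, 4, 7] / [3] / [8];  Q = [1, 4, 5] / [2] / [3]
  Insert 5 (step 6): P = [2, 4, 5] / [3, 7] / [8];  Q = [1, 4, 5] / [2, 6] / [3]
  Insert 1 (step 7): P = [1, 4, 5] / [2, 7] / [3] / [8];  Q = [1, 4, 5] / [2, 6] / [3] / [7]
  Insert 6 (step 8): P = [1, 4, 5, 6] / [2, 7] / [3] / [8];  Q = [1, 4, 5, 8] / [2, 6] / [3] / [7]
Final shape: (4, 2, 1, 1).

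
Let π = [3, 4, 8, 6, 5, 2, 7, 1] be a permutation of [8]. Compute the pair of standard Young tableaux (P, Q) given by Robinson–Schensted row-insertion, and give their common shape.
P = [1, 4, 5, 7] / [2] / [3] / [6] / [8];  Q = [1, 2, 3, 7] / [4] / [5] / [6] / [8];  common shape = (4, 1, 1, 1, 1)

Row-insert the values π_1, π_2, … into P one at a time, bumping the leftmost entry strictly greater than the inserted value down to the next row. The recording tableau Q records, in position (i, j), the step at which that cell was added to P.
  Insert 3 (step 1): P = [3];  Q = [1]
  Insert 4 (step 2): P = [3, 4];  Q = [1, 2]
  Insert 8 (step 3): P = [3, 4, 8];  Q = [1, 2, 3]
  Insert 6 (step 4): P = [3, 4, 6] / [8];  Q = [1, 2, 3] / [4]
  Insert 5 (step 5): P = [3, 4, 5] / [6] / [8];  Q = [1, 2, 3] / [4] / [5]
  Insert 2 (step 6): P = [2, 4, 5] / [3] / [6] / [8];  Q = [1, 2, 3] / [4] / [5] / [6]
  Insert 7 (step 7): P = [2, 4, 5, 7] / [3] / [6] / [8];  Q = [1, 2, 3, 7] / [4] / [5] / [6]
  Insert 1 (step 8): P = [1, 4, 5, 7] / [2] / [3] / [6] / [8];  Q = [1, 2, 3, 7] / [4] / [5] / [6] / [8]
Final shape: (4, 1, 1, 1, 1).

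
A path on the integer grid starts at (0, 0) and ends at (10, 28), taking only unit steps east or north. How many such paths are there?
Number of paths = 472733756

A monotone lattice path from (0, 0) to (10, 28) consists of 10 east steps and 28 north steps in some order, so it is determined by which 10 of the 38 steps are east. The count is C(38, 10) = 472733756.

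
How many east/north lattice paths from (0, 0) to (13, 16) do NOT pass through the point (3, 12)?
Number of paths = 67408460

Total paths from (0, 0) to (13, 16): C(29, 13) = 67863915. Paths through (3, 12): (paths (0, 0) → (3, 12)) × (paths (3, 12) → (13, 16)) = C(15, 3) · C(14, 10) = 455 · 1001 = 455455. Avoidance count = 67863915 − 455455 = 67408460.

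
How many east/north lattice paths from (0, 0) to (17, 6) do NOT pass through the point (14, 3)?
Number of paths = 87347

Total paths from (0, 0) to (17, 6): C(23, 17) = 100947. Paths through (14, 3): (paths (0, 0) → (14, 3)) × (paths (14, 3) → (17, 6)) = C(17, 14) · C(6, 3) = 680 · 20 = 13600. Avoidance count = 100947 − 13600 = 87347.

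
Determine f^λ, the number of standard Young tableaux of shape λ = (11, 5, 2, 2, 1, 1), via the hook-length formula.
# SYT of shape (11, 5, 2, 2, 1, 1) = 402164070

Hook-length formula: f^λ = n! / Π hook(c), product over all cells c of the Young diagram. For λ = (11, 5, 2, 2, 1, 1), n = 22 boxes. Hook lengths by row (left-to-right, top-to-bottom): [16, 13, 10, 9, 8, 6, 5, 4, 3, 2, 1]; [9, 6, 3, 2, 1]; [5, 2]; [4, 1]; [2]; [1]. Product of hooks = 2794881024000. So f^λ = 22! / 2794881024000 = 1124000727777607680000 / 2794881024000 = 402164070.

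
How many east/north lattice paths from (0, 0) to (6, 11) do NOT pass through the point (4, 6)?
Number of paths = 7966

Total paths from (0, 0) to (6, 11): C(17, 6) = 12376. Paths through (4, 6): (paths (0, 0) → (4, 6)) × (paths (4, 6) → (6, 11)) = C(10, 4) · C(7, 2) = 210 · 21 = 4410. Avoidance count = 12376 − 4410 = 7966.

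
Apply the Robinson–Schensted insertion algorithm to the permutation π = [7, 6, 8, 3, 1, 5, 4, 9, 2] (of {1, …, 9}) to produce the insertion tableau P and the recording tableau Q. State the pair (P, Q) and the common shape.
P = [1, 2, 9] / [3, 4] / [5, 8] / [6] / [7];  Q = [1, 3, 8] / [2, 6] / [4, 7] / [5] / [9];  common shape = (3, 2, 2, 1, 1)

Row-insert the values π_1, π_2, … into P one at a time, bumping the leftmost entry strictly greater than the inserted value down to the next row. The recording tableau Q records, in position (i, j), the step at which that cell was added to P.
  Insert 7 (step 1): P = [7];  Q = [1]
  Insert 6 (step 2): P = [6] / [7];  Q = [1] / [2]
  Insert 8 (step 3): P = [6, 8] / [7];  Q = [1, 3] / [2]
  Insert 3 (step 4): P = [3, 8] / [6] / [7];  Q = [1, 3] / [2] / [4]
  Insert 1 (step 5): P = [1, 8] / [3] / [6] / [7];  Q = [1, 3] / [2] / [4] / [5]
  Insert 5 (step 6): P = [1, 5] / [3, 8] / [6] / [7];  Q = [1, 3] / [2, 6] / [4] / [5]
  Insert 4 (step 7): P = [1, 4] / [3, 5] / [6, 8] / [7];  Q = [1, 3] / [2, 6] / [4, 7] / [5]
  Insert 9 (step 8): P = [1, 4, 9] / [3, 5] / [6, 8] / [7];  Q = [1, 3, 8] / [2, 6] / [4, 7] / [5]
  Insert 2 (step 9): P = [1, 2, 9] / [3, 4] / [5, 8] / [6] / [7];  Q = [1, 3, 8] / [2, 6] / [4, 7] / [5] / [9]
Final shape: (3, 2, 2, 1, 1).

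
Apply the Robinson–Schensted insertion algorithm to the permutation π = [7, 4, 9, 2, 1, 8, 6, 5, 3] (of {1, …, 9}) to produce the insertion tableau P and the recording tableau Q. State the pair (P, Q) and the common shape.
P = [1, 3] / [2, 5] / [4, 6] / [7, 8] / [9];  Q = [1, 3] / [2, 6] / [4, 7] / [5, 8] / [9];  common shape = (2, 2, 2, 2, 1)

Row-insert the values π_1, π_2, … into P one at a time, bumping the leftmost entry strictly greater than the inserted value down to the next row. The recording tableau Q records, in position (i, j), the step at which that cell was added to P.
  Insert 7 (step 1): P = [7];  Q = [1]
  Insert 4 (step 2): P = [4] / [7];  Q = [1] / [2]
  Insert 9 (step 3): P = [4, 9] / [7];  Q = [1, 3] / [2]
  Insert 2 (step 4): P = [2, 9] / [4] / [7];  Q = [1, 3] / [2] / [4]
  Insert 1 (step 5): P = [1, 9] / [2] / [4] / [7];  Q = [1, 3] / [2] / [4] / [5]
  Insert 8 (step 6): P = [1, 8] / [2, 9] / [4] / [7];  Q = [1, 3] / [2, 6] / [4] / [5]
  Insert 6 (step 7): P = [1, 6] / [2, 8] / [4, 9] / [7];  Q = [1, 3] / [2, 6] / [4, 7] / [5]
  Insert 5 (step 8): P = [1, 5] / [2, 6] / [4, 8] / [7, 9];  Q = [1, 3] / [2, 6] / [4, 7] / [5, 8]
  Insert 3 (step 9): P = [1, 3] / [2, 5] / [4, 6] / [7, 8] / [9];  Q = [1, 3] / [2, 6] / [4, 7] / [5, 8] / [9]
Final shape: (2, 2, 2, 2, 1).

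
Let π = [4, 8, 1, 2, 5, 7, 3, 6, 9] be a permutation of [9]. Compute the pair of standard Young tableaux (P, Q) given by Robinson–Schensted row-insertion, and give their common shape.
P = [1, 2, 3, 6, 9] / [4, 5, 7] / [8];  Q = [1, 2, 5, 6, 9] / [3, 4, 8] / [7];  common shape = (5, 3, 1)

Row-insert the values π_1, π_2, … into P one at a time, bumping the leftmost entry strictly greater than the inserted value down to the next row. The recording tableau Q records, in position (i, j), the step at which that cell was added to P.
  Insert 4 (step 1): P = [4];  Q = [1]
  Insert 8 (step 2): P = [4, 8];  Q = [1, 2]
  Insert 1 (step 3): P = [1, 8] / [4];  Q = [1, 2] / [3]
  Insert 2 (step 4): P = [1, 2] / [4, 8];  Q = [1, 2] / [3, 4]
  Insert 5 (step 5): P = [1, 2, 5] / [4, 8];  Q = [1, 2, 5] / [3, 4]
  Insert 7 (step 6): P = [1, 2, 5, 7] / [4, 8];  Q = [1, 2, 5, 6] / [3, 4]
  Insert 3 (step 7): P = [1, 2, 3, 7] / [4, 5] / [8];  Q = [1, 2, 5, 6] / [3, 4] / [7]
  Insert 6 (step 8): P = [1, 2, 3, 6] / [4, 5, 7] / [8];  Q = [1, 2, 5, 6] / [3, 4, 8] / [7]
  Insert 9 (step 9): P = [1, 2, 3, 6, 9] / [4, 5, 7] / [8];  Q = [1, 2, 5, 6, 9] / [3, 4, 8] / [7]
Final shape: (5, 3, 1).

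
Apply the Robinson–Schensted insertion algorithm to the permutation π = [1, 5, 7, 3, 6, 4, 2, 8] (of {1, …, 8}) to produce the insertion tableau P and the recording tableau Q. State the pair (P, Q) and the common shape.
P = [1, 2, 4, 8] / [3, 6] / [5] / [7];  Q = [1, 2, 3, 8] / [4, 5] / [6] / [7];  common shape = (4, 2, 1, 1)

Row-insert the values π_1, π_2, … into P one at a time, bumping the leftmost entry strictly greater than the inserted value down to the next row. The recording tableau Q records, in position (i, j), the step at which that cell was added to P.
  Insert 1 (step 1): P = [1];  Q = [1]
  Insert 5 (step 2): P = [1, 5];  Q = [1, 2]
  Insert 7 (step 3): P = [1, 5, 7];  Q = [1, 2, 3]
  Insert 3 (step 4): P = [1, 3, 7] / [5];  Q = [1, 2, 3] / [4]
  Insert 6 (step 5): P = [1, 3, 6] / [5, 7];  Q = [1, 2, 3] / [4, 5]
  Insert 4 (step 6): P = [1, 3, 4] / [5, 6] / [7];  Q = [1, 2, 3] / [4, 5] / [6]
  Insert 2 (step 7): P = [1, 2, 4] / [3, 6] / [5] / [7];  Q = [1, 2, 3] / [4, 5] / [6] / [7]
  Insert 8 (step 8): P = [1, 2, 4, 8] / [3, 6] / [5] / [7];  Q = [1, 2, 3, 8] / [4, 5] / [6] / [7]
Final shape: (4, 2, 1, 1).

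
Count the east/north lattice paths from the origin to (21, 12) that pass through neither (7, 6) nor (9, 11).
Number of paths = 286590148

Inclusion–exclusion. Total paths: C(33, 21) = 354817320. Through P₁: C(13, 7)·C(20, 14) = 66512160. Through P₂: C(20, 9)·C(13, 12) = 2183480. Since P₁ is strictly southwest of P₂, a monotone path through both must visit P₁ then P₂; paths through both = C(13, 7)·C(7, 2)·C(13, 12) = 468468. Avoid both = 354817320 − 66512160 − 2183480 + 468468 = 286590148.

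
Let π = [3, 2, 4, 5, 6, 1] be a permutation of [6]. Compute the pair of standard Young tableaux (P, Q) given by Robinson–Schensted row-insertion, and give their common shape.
P = [1, 4, 5, 6] / [2] / [3];  Q = [1, 3, 4, 5] / [2] / [6];  common shape = (4, 1, 1)

Row-insert the values π_1, π_2, … into P one at a time, bumping the leftmost entry strictly greater than the inserted value down to the next row. The recording tableau Q records, in position (i, j), the step at which that cell was added to P.
  Insert 3 (step 1): P = [3];  Q = [1]
  Insert 2 (step 2): P = [2] / [3];  Q = [1] / [2]
  Insert 4 (step 3): P = [2, 4] / [3];  Q = [1, 3] / [2]
  Insert 5 (step 4): P = [2, 4, 5] / [3];  Q = [1, 3, 4] / [2]
  Insert 6 (step 5): P = [2, 4, 5, 6] / [3];  Q = [1, 3, 4, 5] / [2]
  Insert 1 (step 6): P = [1, 4, 5, 6] / [2] / [3];  Q = [1, 3, 4, 5] / [2] / [6]
Final shape: (4, 1, 1).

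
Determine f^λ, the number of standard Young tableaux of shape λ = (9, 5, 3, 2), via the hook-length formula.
# SYT of shape (9, 5, 3, 2) = 12597000

Hook-length formula: f^λ = n! / Π hook(c), product over all cells c of the Young diagram. For λ = (9, 5, 3, 2), n = 19 boxes. Hook lengths by row (left-to-right, top-to-bottom): [12, 11, 9, 7, 6, 4, 3, 2, 1]; [7, 6, 4, 2, 1]; [4, 3, 1]; [2, 1]. Product of hooks = 9656672256. So f^λ = 19! / 9656672256 = 121645100408832000 / 9656672256 = 12597000.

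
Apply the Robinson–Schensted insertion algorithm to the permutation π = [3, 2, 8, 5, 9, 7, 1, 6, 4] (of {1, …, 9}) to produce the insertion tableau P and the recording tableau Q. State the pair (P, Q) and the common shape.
P = [1, 4, 6] / [2, 5, 9] / [3, 7] / [8];  Q = [1, 3, 5] / [2, 4, 6] / [7, 8] / [9];  common shape = (3, 3, 2, 1)

Row-insert the values π_1, π_2, … into P one at a time, bumping the leftmost entry strictly greater than the inserted value down to the next row. The recording tableau Q records, in position (i, j), the step at which that cell was added to P.
  Insert 3 (step 1): P = [3];  Q = [1]
  Insert 2 (step 2): P = [2] / [3];  Q = [1] / [2]
  Insert 8 (step 3): P = [2, 8] / [3];  Q = [1, 3] / [2]
  Insert 5 (step 4): P = [2, 5] / [3, 8];  Q = [1, 3] / [2, 4]
  Insert 9 (step 5): P = [2, 5, 9] / [3, 8];  Q = [1, 3, 5] / [2, 4]
  Insert 7 (step 6): P = [2, 5, 7] / [3, 8, 9];  Q = [1, 3, 5] / [2, 4, 6]
  Insert 1 (step 7): P = [1, 5, 7] / [2, 8, 9] / [3];  Q = [1, 3, 5] / [2, 4, 6] / [7]
  Insert 6 (step 8): P = [1, 5, 6] / [2, 7, 9] / [3, 8];  Q = [1, 3, 5] / [2, 4, 6] / [7, 8]
  Insert 4 (step 9): P = [1, 4, 6] / [2, 5, 9] / [3, 7] / [8];  Q = [1, 3, 5] / [2, 4, 6] / [7, 8] / [9]
Final shape: (3, 3, 2, 1).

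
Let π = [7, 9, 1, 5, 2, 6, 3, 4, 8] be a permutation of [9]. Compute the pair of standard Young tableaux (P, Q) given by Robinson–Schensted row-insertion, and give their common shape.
P = [1, 2, 3, 4, 8] / [5, 6] / [7, 9];  Q = [1, 2, 6, 8, 9] / [3, 4] / [5, 7];  common shape = (5, 2, 2)

Row-insert the values π_1, π_2, … into P one at a time, bumping the leftmost entry strictly greater than the inserted value down to the next row. The recording tableau Q records, in position (i, j), the step at which that cell was added to P.
  Insert 7 (step 1): P = [7];  Q = [1]
  Insert 9 (step 2): P = [7, 9];  Q = [1, 2]
  Insert 1 (step 3): P = [1, 9] / [7];  Q = [1, 2] / [3]
  Insert 5 (step 4): P = [1, 5] / [7, 9];  Q = [1, 2] / [3, 4]
  Insert 2 (step 5): P = [1, 2] / [5, 9] / [7];  Q = [1, 2] / [3, 4] / [5]
  Insert 6 (step 6): P = [1, 2, 6] / [5, 9] / [7];  Q = [1, 2, 6] / [3, 4] / [5]
  Insert 3 (step 7): P = [1, 2, 3] / [5, 6] / [7, 9];  Q = [1, 2, 6] / [3, 4] / [5, 7]
  Insert 4 (step 8): P = [1, 2, 3, 4] / [5, 6] / [7, 9];  Q = [1, 2, 6, 8] / [3, 4] / [5, 7]
  Insert 8 (step 9): P = [1, 2, 3, 4, 8] / [5, 6] / [7, 9];  Q = [1, 2, 6, 8, 9] / [3, 4] / [5, 7]
Final shape: (5, 2, 2).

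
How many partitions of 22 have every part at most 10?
p(22, parts ≤ 10) = 807

Use the recurrence p(n, m) = p(n, m−1) + p(n−m, m): either the largest part is < m (count p(n, m−1)) or the largest part is exactly m (remove one copy of m, count p(n−m, m)). With p(0, ·) = 1 this gives p(22, parts ≤ 10) = 807. (By conjugating Young diagrams, this also counts partitions of 22 into at most 10 parts.)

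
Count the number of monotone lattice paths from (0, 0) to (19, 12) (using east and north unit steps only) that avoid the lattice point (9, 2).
Number of paths = 130958945

Total paths from (0, 0) to (19, 12): C(31, 19) = 141120525. Paths through (9, 2): (paths (0, 0) → (9, 2)) × (paths (9, 2) → (19, 12)) = C(11, 9) · C(20, 10) = 55 · 184756 = 10161580. Avoidance count = 141120525 − 10161580 = 130958945.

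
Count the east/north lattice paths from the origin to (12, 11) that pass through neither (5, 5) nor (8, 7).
Number of paths = 645596

Inclusion–exclusion. Total paths: C(23, 12) = 1352078. Through P₁: C(10, 5)·C(13, 7) = 432432. Through P₂: C(15, 8)·C(8, 4) = 450450. Since P₁ is strictly southwest of P₂, a monotone path through both must visit P₁ then P₂; paths through both = C(10, 5)·C(5, 3)·C(8, 4) = 176400. Avoid both = 1352078 − 432432 − 450450 + 176400 = 645596.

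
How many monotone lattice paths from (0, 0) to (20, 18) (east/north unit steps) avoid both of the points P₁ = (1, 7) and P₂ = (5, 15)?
Number of paths = 33131562306

Inclusion–exclusion. Total paths: C(38, 20) = 33578000610. Through P₁: C(8, 1)·C(30, 19) = 437018400. Through P₂: C(20, 5)·C(18, 15) = 12651264. Since P₁ is strictly southwest of P₂, a monotone path through both must visit P₁ then P₂; paths through both = C(8, 1)·C(12, 4)·C(18, 15) = 3231360. Avoid both = 33578000610 − 437018400 − 12651264 + 3231360 = 33131562306.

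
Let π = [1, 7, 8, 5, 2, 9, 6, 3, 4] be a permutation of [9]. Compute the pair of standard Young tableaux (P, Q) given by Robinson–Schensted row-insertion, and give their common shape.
P = [1, 2, 3, 4] / [5, 6, 9] / [7, 8];  Q = [1, 2, 3, 6] / [4, 7, 9] / [5, 8];  common shape = (4, 3, 2)

Row-insert the values π_1, π_2, … into P one at a time, bumping the leftmost entry strictly greater than the inserted value down to the next row. The recording tableau Q records, in position (i, j), the step at which that cell was added to P.
  Insert 1 (step 1): P = [1];  Q = [1]
  Insert 7 (step 2): P = [1, 7];  Q = [1, 2]
  Insert 8 (step 3): P = [1, 7, 8];  Q = [1, 2, 3]
  Insert 5 (step 4): P = [1, 5, 8] / [7];  Q = [1, 2, 3] / [4]
  Insert 2 (step 5): P = [1, 2, 8] / [5] / [7];  Q = [1, 2, 3] / [4] / [5]
  Insert 9 (step 6): P = [1, 2, 8, 9] / [5] / [7];  Q = [1, 2, 3, 6] / [4] / [5]
  Insert 6 (step 7): P = [1, 2, 6, 9] / [5, 8] / [7];  Q = [1, 2, 3, 6] / [4, 7] / [5]
  Insert 3 (step 8): P = [1, 2, 3, 9] / [5, 6] / [7, 8];  Q = [1, 2, 3, 6] / [4, 7] / [5, 8]
  Insert 4 (step 9): P = [1, 2, 3, 4] / [5, 6, 9] / [7, 8];  Q = [1, 2, 3, 6] / [4, 7, 9] / [5, 8]
Final shape: (4, 3, 2).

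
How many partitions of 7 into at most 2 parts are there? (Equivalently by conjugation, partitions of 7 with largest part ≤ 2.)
p(7, parts ≤ 2) = 4

Partitions of 7 with all parts ≤ 2: 2+2+2+1, 2+2+1+1+1, 2+1+1+1+1+1, 1+1+1+1+1+1+1. Count = 4.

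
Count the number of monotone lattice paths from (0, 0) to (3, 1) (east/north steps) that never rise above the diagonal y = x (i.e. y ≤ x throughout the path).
Number of paths = 3

By the reflection principle (André's argument), the number of monotone paths to (3, 1) with n ≤ m that never go above y = x is C(4, 3) − C(4, 4) = 4 − 1 = 3.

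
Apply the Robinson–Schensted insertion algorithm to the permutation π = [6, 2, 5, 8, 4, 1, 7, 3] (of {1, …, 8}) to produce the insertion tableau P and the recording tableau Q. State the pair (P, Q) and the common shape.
P = [1, 3, 7] / [2, 4] / [5, 8] / [6];  Q = [1, 3, 4] / [2, 7] / [5, 8] / [6];  common shape = (3, 2, 2, 1)

Row-insert the values π_1, π_2, … into P one at a time, bumping the leftmost entry strictly greater than the inserted value down to the next row. The recording tableau Q records, in position (i, j), the step at which that cell was added to P.
  Insert 6 (step 1): P = [6];  Q = [1]
  Insert 2 (step 2): P = [2] / [6];  Q = [1] / [2]
  Insert 5 (step 3): P = [2, 5] / [6];  Q = [1, 3] / [2]
  Insert 8 (step 4): P = [2, 5, 8] / [6];  Q = [1, 3, 4] / [2]
  Insert 4 (step 5): P = [2, 4, 8] / [5] / [6];  Q = [1, 3, 4] / [2] / [5]
  Insert 1 (step 6): P = [1, 4, 8] / [2] / [5] / [6];  Q = [1, 3, 4] / [2] / [5] / [6]
  Insert 7 (step 7): P = [1, 4, 7] / [2, 8] / [5] / [6];  Q = [1, 3, 4] / [2, 7] / [5] / [6]
  Insert 3 (step 8): P = [1, 3, 7] / [2, 4] / [5, 8] / [6];  Q = [1, 3, 4] / [2, 7] / [5, 8] / [6]
Final shape: (3, 2, 2, 1).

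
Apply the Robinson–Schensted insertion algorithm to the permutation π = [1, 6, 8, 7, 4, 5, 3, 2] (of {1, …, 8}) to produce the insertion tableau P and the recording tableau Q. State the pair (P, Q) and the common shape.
P = [1, 2, 5] / [3, 7] / [4] / [6] / [8];  Q = [1, 2, 3] / [4, 6] / [5] / [7] / [8];  common shape = (3, 2, 1, 1, 1)

Row-insert the values π_1, π_2, … into P one at a time, bumping the leftmost entry strictly greater than the inserted value down to the next row. The recording tableau Q records, in position (i, j), the step at which that cell was added to P.
  Insert 1 (step 1): P = [1];  Q = [1]
  Insert 6 (step 2): P = [1, 6];  Q = [1, 2]
  Insert 8 (step 3): P = [1, 6, 8];  Q = [1, 2, 3]
  Insert 7 (step 4): P = [1, 6, 7] / [8];  Q = [1, 2, 3] / [4]
  Insert 4 (step 5): P = [1, 4, 7] / [6] / [8];  Q = [1, 2, 3] / [4] / [5]
  Insert 5 (step 6): P = [1, 4, 5] / [6, 7] / [8];  Q = [1, 2, 3] / [4, 6] / [5]
  Insert 3 (step 7): P = [1, 3, 5] / [4, 7] / [6] / [8];  Q = [1, 2, 3] / [4, 6] / [5] / [7]
  Insert 2 (step 8): P = [1, 2, 5] / [3, 7] / [4] / [6] / [8];  Q = [1, 2, 3] / [4, 6] / [5] / [7] / [8]
Final shape: (3, 2, 1, 1, 1).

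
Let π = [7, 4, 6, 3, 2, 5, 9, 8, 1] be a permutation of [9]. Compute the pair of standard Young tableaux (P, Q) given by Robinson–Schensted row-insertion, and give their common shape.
P = [1, 5, 8] / [2, 6, 9] / [3] / [4] / [7];  Q = [1, 3, 7] / [2, 6, 8] / [4] / [5] / [9];  common shape = (3, 3, 1, 1, 1)

Row-insert the values π_1, π_2, … into P one at a time, bumping the leftmost entry strictly greater than the inserted value down to the next row. The recording tableau Q records, in position (i, j), the step at which that cell was added to P.
  Insert 7 (step 1): P = [7];  Q = [1]
  Insert 4 (step 2): P = [4] / [7];  Q = [1] / [2]
  Insert 6 (step 3): P = [4, 6] / [7];  Q = [1, 3] / [2]
  Insert 3 (step 4): P = [3, 6] / [4] / [7];  Q = [1, 3] / [2] / [4]
  Insert 2 (step 5): P = [2, 6] / [3] / [4] / [7];  Q = [1, 3] / [2] / [4] / [5]
  Insert 5 (step 6): P = [2, 5] / [3, 6] / [4] / [7];  Q = [1, 3] / [2, 6] / [4] / [5]
  Insert 9 (step 7): P = [2, 5, 9] / [3, 6] / [4] / [7];  Q = [1, 3, 7] / [2, 6] / [4] / [5]
  Insert 8 (step 8): P = [2, 5, 8] / [3, 6, 9] / [4] / [7];  Q = [1, 3, 7] / [2, 6, 8] / [4] / [5]
  Insert 1 (step 9): P = [1, 5, 8] / [2, 6, 9] / [3] / [4] / [7];  Q = [1, 3, 7] / [2, 6, 8] / [4] / [5] / [9]
Final shape: (3, 3, 1, 1, 1).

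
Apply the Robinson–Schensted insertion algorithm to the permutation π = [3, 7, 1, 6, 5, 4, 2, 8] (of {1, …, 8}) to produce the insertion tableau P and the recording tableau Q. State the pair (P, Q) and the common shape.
P = [1, 2, 8] / [3, 4] / [5] / [6] / [7];  Q = [1, 2, 8] / [3, 4] / [5] / [6] / [7];  common shape = (3, 2, 1, 1, 1)

Row-insert the values π_1, π_2, … into P one at a time, bumping the leftmost entry strictly greater than the inserted value down to the next row. The recording tableau Q records, in position (i, j), the step at which that cell was added to P.
  Insert 3 (step 1): P = [3];  Q = [1]
  Insert 7 (step 2): P = [3, 7];  Q = [1, 2]
  Insert 1 (step 3): P = [1, 7] / [3];  Q = [1, 2] / [3]
  Insert 6 (step 4): P = [1, 6] / [3, 7];  Q = [1, 2] / [3, 4]
  Insert 5 (step 5): P = [1, 5] / [3, 6] / [7];  Q = [1, 2] / [3, 4] / [5]
  Insert 4 (step 6): P = [1, 4] / [3, 5] / [6] / [7];  Q = [1, 2] / [3, 4] / [5] / [6]
  Insert 2 (step 7): P = [1, 2] / [3, 4] / [5] / [6] / [7];  Q = [1, 2] / [3, 4] / [5] / [6] / [7]
  Insert 8 (step 8): P = [1, 2, 8] / [3, 4] / [5] / [6] / [7];  Q = [1, 2, 8] / [3, 4] / [5] / [6] / [7]
Final shape: (3, 2, 1, 1, 1).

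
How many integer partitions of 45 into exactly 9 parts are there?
p(45, 9 parts) = 7657

Partitions of n into exactly k parts are in bijection with partitions of n − k into at most k parts (subtract 1 from each part). So p(45, exactly 9) = p(36, parts ≤ 9). Computing via the recurrence p(m, j) = p(m, j−1) + p(m−j, j) gives 7657.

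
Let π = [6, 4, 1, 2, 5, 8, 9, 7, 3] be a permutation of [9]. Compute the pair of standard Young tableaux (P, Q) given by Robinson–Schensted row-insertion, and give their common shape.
P = [1, 2, 3, 7, 9] / [4, 5] / [6, 8];  Q = [1, 4, 5, 6, 7] / [2, 8] / [3, 9];  common shape = (5, 2, 2)

Row-insert the values π_1, π_2, … into P one at a time, bumping the leftmost entry strictly greater than the inserted value down to the next row. The recording tableau Q records, in position (i, j), the step at which that cell was added to P.
  Insert 6 (step 1): P = [6];  Q = [1]
  Insert 4 (step 2): P = [4] / [6];  Q = [1] / [2]
  Insert 1 (step 3): P = [1] / [4] / [6];  Q = [1] / [2] / [3]
  Insert 2 (step 4): P = [1, 2] / [4] / [6];  Q = [1, 4] / [2] / [3]
  Insert 5 (step 5): P = [1, 2, 5] / [4] / [6];  Q = [1, 4, 5] / [2] / [3]
  Insert 8 (step 6): P = [1, 2, 5, 8] / [4] / [6];  Q = [1, 4, 5, 6] / [2] / [3]
  Insert 9 (step 7): P = [1, 2, 5, 8, 9] / [4] / [6];  Q = [1, 4, 5, 6, 7] / [2] / [3]
  Insert 7 (step 8): P = [1, 2, 5, 7, 9] / [4, 8] / [6];  Q = [1, 4, 5, 6, 7] / [2, 8] / [3]
  Insert 3 (step 9): P = [1, 2, 3, 7, 9] / [4, 5] / [6, 8];  Q = [1, 4, 5, 6, 7] / [2, 8] / [3, 9]
Final shape: (5, 2, 2).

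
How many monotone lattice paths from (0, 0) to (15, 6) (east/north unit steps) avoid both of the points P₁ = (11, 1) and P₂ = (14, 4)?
Number of paths = 44292

Inclusion–exclusion. Total paths: C(21, 15) = 54264. Through P₁: C(12, 11)·C(9, 4) = 1512. Through P₂: C(18, 14)·C(3, 1) = 9180. Since P₁ is strictly southwest of P₂, a monotone path through both must visit P₁ then P₂; paths through both = C(12, 11)·C(6, 3)·C(3, 1) = 720. Avoid both = 54264 − 1512 − 9180 + 720 = 44292.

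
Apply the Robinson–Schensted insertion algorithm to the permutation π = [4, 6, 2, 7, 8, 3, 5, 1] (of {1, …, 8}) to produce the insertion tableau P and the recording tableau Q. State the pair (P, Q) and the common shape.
P = [1, 3, 5, 8] / [2, 6, 7] / [4];  Q = [1, 2, 4, 5] / [3, 6, 7] / [8];  common shape = (4, 3, 1)

Row-insert the values π_1, π_2, … into P one at a time, bumping the leftmost entry strictly greater than the inserted value down to the next row. The recording tableau Q records, in position (i, j), the step at which that cell was added to P.
  Insert 4 (step 1): P = [4];  Q = [1]
  Insert 6 (step 2): P = [4, 6];  Q = [1, 2]
  Insert 2 (step 3): P = [2, 6] / [4];  Q = [1, 2] / [3]
  Insert 7 (step 4): P = [2, 6, 7] / [4];  Q = [1, 2, 4] / [3]
  Insert 8 (step 5): P = [2, 6, 7, 8] / [4];  Q = [1, 2, 4, 5] / [3]
  Insert 3 (step 6): P = [2, 3, 7, 8] / [4, 6];  Q = [1, 2, 4, 5] / [3, 6]
  Insert 5 (step 7): P = [2, 3, 5, 8] / [4, 6, 7];  Q = [1, 2, 4, 5] / [3, 6, 7]
  Insert 1 (step 8): P = [1, 3, 5, 8] / [2, 6, 7] / [4];  Q = [1, 2, 4, 5] / [3, 6, 7] / [8]
Final shape: (4, 3, 1).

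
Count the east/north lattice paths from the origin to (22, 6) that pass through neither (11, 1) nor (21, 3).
Number of paths = 319396

Inclusion–exclusion. Total paths: C(28, 22) = 376740. Through P₁: C(12, 11)·C(16, 11) = 52416. Through P₂: C(24, 21)·C(4, 1) = 8096. Since P₁ is strictly southwest of P₂, a monotone path through both must visit P₁ then P₂; paths through both = C(12, 11)·C(12, 10)·C(4, 1) = 3168. Avoid both = 376740 − 52416 − 8096 + 3168 = 319396.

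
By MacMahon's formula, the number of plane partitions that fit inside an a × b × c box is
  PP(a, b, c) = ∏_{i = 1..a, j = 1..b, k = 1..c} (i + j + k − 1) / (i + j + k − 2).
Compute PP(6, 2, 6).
PP(6, 2, 6) = 226512

Evaluate the triple product over i = 1..6, j = 1..2, k = 1..6. The factors are (2/1) · (3/2) · (4/3) · (5/4) · (6/5) · (7/6) · (3/2) · (4/3) · … (72 factors total). The numerators and denominators telescope so the product is an integer; carrying out the multiplication exactly gives PP(6, 2, 6) = 226512.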